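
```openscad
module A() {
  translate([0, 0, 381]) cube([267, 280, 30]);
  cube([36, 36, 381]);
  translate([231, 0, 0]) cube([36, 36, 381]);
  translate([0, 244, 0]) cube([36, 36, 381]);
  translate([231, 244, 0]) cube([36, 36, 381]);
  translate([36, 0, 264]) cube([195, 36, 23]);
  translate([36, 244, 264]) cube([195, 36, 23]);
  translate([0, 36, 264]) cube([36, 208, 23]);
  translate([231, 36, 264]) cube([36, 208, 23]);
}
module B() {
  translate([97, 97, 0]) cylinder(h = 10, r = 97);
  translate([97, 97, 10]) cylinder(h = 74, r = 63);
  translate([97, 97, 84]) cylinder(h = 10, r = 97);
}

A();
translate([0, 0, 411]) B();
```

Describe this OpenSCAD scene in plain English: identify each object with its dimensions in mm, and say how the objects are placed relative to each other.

A is a simple wooden stool: a rectangular seat 267 mm (x) by 280 mm (y), 30 mm thick, top face at z = 411 mm, on four square legs, each 36×36 mm in cross-section. The legs rest on z = 0, each flush with a corner of the seat. Four stretchers, 36 mm wide and 23 mm tall, connect adjacent legs with their undersides at z = 264 mm, each running between the inner faces of the legs it joins and aligned with the legs' outer faces on the other axis.

B is a spool: two coaxial disc flanges of radius 97 mm and thickness 10 mm, joined by a core cylinder of radius 63 mm and height 74 mm. The lower flange rests on z = 0 and the three cylinders share a vertical axis.

The spool is on top of the stool.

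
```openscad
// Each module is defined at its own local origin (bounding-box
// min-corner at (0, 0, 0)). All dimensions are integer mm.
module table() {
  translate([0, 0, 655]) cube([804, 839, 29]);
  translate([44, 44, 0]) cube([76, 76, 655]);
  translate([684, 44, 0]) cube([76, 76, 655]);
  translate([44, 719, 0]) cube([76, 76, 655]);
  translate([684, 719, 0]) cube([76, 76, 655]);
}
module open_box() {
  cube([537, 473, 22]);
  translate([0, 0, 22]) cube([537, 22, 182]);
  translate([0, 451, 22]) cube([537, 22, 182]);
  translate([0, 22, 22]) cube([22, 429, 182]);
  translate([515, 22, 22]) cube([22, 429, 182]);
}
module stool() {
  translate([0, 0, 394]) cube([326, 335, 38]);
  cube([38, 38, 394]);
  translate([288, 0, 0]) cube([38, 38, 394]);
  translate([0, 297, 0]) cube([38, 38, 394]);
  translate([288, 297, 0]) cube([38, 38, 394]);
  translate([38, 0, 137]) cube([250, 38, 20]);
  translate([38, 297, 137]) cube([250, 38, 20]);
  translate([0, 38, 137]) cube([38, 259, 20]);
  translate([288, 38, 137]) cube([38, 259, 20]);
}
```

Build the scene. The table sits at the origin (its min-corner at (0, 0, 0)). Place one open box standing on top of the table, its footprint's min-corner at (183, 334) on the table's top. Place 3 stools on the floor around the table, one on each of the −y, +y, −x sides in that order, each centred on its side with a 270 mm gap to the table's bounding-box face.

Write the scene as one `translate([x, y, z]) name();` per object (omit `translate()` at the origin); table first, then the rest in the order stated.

table();
translate([183, 334, 684]) open_box();
translate([239, -605, 0]) stool();
translate([239, 1109, 0]) stool();
translate([-596, 252, 0]) stool();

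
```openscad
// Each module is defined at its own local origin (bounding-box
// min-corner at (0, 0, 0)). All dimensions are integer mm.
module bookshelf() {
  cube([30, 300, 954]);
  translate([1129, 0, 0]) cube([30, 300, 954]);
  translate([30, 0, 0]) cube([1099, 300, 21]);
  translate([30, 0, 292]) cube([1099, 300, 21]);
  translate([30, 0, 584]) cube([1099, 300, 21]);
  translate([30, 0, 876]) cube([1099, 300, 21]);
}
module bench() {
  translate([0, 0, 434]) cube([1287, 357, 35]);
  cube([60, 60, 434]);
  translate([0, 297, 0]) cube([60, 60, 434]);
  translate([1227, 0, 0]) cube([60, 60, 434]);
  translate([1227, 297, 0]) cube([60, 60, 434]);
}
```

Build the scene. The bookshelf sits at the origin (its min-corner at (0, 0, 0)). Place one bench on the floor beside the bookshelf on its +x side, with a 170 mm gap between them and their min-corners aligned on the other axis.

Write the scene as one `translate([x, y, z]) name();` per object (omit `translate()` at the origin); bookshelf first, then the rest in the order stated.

bookshelf();
translate([1329, 0, 0]) bench();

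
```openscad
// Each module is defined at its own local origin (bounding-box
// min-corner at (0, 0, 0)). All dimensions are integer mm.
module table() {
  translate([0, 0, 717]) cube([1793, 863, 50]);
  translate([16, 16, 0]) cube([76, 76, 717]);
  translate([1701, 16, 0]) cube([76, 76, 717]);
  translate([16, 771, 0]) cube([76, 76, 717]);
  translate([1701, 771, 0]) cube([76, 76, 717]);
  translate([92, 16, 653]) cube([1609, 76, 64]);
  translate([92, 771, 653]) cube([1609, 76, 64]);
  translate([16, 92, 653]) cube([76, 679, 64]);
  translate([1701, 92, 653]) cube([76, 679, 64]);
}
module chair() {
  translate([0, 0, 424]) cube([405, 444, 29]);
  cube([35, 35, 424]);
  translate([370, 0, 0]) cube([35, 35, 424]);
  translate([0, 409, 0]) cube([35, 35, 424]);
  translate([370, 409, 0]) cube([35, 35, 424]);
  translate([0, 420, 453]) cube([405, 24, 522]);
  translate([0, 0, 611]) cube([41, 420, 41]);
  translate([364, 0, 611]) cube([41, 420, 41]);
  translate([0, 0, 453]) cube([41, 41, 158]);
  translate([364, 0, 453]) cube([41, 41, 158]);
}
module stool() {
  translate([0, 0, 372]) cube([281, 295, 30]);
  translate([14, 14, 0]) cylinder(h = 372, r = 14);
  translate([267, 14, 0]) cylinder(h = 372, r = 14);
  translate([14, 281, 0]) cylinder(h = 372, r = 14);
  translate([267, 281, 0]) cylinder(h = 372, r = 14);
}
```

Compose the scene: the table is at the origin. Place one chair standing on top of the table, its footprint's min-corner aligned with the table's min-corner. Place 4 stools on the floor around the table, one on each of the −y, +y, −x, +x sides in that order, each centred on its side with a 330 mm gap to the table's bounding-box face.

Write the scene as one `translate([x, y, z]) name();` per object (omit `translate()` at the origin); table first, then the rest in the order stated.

table();
translate([0, 0, 767]) chair();
translate([756, -625, 0]) stool();
translate([756, 1193, 0]) stool();
translate([-611, 284, 0]) stool();
translate([2123, 284, 0]) stool();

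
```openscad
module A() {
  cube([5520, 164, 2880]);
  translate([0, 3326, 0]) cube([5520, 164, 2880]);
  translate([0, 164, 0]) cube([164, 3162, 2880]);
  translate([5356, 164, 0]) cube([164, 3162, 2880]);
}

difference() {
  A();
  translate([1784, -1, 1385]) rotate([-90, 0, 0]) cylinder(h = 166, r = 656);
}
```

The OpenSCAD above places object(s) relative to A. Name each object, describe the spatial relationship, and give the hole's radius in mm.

The subtracted cylinder has r = 656 mm.

A is a house frame. The house frame has a circular hole through its front wall. The hole's radius is 656 mm.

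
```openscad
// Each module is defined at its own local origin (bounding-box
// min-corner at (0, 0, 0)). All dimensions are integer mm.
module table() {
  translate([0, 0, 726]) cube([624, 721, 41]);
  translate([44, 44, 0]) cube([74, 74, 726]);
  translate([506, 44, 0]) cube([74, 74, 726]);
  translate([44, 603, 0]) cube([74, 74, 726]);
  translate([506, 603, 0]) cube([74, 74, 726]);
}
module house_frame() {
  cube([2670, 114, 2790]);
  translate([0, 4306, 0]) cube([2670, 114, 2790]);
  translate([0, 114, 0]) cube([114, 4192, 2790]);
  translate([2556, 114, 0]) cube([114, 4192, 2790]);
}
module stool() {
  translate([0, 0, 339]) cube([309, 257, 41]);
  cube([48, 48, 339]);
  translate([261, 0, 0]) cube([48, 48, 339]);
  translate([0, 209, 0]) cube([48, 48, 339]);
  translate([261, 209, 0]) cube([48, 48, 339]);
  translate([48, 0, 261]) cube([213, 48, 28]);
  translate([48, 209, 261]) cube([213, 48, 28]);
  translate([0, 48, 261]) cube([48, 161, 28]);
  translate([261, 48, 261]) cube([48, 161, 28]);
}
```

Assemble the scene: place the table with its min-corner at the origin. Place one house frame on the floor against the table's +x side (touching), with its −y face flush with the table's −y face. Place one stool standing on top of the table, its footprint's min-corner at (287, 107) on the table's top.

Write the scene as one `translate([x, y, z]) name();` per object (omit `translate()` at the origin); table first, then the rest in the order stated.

table();
translate([624, 0, 0]) house_frame();
translate([287, 107, 767]) stool();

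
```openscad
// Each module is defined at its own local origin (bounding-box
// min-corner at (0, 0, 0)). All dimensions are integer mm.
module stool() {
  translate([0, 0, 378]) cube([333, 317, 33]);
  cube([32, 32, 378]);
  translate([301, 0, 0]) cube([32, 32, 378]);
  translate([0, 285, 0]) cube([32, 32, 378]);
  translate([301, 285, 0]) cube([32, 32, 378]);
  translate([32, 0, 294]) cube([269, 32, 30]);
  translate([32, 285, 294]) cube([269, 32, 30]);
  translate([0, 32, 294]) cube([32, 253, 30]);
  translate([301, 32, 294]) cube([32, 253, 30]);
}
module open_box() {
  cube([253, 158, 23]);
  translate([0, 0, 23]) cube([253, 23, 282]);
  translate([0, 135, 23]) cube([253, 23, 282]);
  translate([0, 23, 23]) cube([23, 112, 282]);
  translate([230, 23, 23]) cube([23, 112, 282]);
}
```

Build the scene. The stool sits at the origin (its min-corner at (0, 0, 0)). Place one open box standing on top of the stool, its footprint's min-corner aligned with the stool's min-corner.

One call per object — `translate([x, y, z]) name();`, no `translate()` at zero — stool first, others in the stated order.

stool();
translate([0, 0, 411]) open_box();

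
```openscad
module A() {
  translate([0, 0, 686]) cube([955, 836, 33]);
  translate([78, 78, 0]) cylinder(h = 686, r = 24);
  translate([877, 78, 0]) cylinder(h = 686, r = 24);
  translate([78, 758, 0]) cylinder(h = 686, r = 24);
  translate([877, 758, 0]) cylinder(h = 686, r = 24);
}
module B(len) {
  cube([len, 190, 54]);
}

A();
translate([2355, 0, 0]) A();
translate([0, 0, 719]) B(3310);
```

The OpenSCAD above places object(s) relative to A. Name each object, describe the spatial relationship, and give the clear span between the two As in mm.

Second table starts at x = 2355; first ends at x = 955; clear span = 2355 − 955 = 1400 mm.

A is a table. B is a beam. A beam spans the tops of two tables. The clear span between the two tables is 1400 mm.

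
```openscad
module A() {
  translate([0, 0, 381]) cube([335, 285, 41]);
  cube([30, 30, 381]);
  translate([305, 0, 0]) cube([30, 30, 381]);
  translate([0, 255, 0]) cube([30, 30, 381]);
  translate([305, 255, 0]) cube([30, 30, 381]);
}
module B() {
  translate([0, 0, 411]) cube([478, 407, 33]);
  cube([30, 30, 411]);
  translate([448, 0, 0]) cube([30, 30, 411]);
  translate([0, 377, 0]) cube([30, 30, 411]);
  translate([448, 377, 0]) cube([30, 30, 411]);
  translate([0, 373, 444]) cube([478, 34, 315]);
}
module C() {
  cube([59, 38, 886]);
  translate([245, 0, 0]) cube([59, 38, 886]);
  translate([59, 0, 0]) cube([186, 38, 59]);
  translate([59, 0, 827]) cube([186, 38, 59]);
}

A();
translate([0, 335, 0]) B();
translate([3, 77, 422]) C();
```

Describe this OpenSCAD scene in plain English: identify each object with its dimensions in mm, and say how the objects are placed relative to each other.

A is a simple wooden stool: a rectangular seat 335 mm (x) by 285 mm (y), 41 mm thick, top face at z = 422 mm, on four square legs, each 30×30 mm in cross-section. The legs rest on z = 0, each flush with a corner of the seat.

B is a chair: 478×407 mm seat, 33 mm thick, top at z = 444 mm, on four 30 mm square corner legs flush with the seat edges. A 34 mm thick backrest slab spans the full seat width, extending 315 mm above the seat top, its back face flush with the seat's +y edge.

C is a picture frame with a 186×768 mm rectangular opening (x by z) and a uniform 59 mm border on every side. Frame depth is 38 mm along y. It is built from two vertical stiles running the full outside height and two horizontal rails spanning the gap between the stiles.

The chair is on the floor beside the stool on its +y side. The picture frame is on top of the stool.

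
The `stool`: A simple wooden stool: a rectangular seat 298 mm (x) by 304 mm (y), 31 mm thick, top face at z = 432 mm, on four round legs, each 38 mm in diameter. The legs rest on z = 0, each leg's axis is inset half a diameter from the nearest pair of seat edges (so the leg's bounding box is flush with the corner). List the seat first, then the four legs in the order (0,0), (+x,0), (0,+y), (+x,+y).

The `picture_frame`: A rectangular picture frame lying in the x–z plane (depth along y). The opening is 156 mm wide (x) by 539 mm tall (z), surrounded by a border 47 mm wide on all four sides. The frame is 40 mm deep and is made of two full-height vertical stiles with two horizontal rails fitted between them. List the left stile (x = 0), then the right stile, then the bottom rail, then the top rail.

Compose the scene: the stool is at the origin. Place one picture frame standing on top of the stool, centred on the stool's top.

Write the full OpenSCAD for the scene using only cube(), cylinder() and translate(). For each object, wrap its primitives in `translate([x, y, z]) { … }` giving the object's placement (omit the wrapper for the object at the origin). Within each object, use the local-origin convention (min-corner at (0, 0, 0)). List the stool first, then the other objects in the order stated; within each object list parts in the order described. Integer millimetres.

translate([0, 0, 401]) cube([298, 304, 31]);
translate([19, 19, 0]) cylinder(h = 401, r = 19);
translate([279, 19, 0]) cylinder(h = 401, r = 19);
translate([19, 285, 0]) cylinder(h = 401, r = 19);
translate([279, 285, 0]) cylinder(h = 401, r = 19);
translate([24, 132, 432]) {
  cube([47, 40, 633]);
  translate([203, 0, 0]) cube([47, 40, 633]);
  translate([47, 0, 0]) cube([156, 40, 47]);
  translate([47, 0, 586]) cube([156, 40, 47]);
}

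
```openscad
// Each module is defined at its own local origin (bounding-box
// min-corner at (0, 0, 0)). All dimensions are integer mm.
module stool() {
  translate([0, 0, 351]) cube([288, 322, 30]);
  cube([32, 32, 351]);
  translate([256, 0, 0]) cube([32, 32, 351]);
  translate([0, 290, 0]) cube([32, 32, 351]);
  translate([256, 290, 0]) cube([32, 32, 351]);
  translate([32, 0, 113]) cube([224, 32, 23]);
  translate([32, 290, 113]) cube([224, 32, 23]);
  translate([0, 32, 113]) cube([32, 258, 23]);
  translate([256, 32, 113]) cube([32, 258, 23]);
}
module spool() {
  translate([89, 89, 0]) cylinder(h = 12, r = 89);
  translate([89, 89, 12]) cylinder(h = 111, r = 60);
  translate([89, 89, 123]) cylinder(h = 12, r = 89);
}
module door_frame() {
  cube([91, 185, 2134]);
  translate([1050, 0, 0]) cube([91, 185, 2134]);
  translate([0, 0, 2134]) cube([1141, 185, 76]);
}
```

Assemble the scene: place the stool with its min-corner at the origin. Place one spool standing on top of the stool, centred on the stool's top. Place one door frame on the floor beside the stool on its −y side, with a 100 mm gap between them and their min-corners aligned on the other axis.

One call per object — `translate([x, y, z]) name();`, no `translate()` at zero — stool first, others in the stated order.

stool();
translate([55, 72, 381]) spool();
translate([0, -285, 0]) door_frame();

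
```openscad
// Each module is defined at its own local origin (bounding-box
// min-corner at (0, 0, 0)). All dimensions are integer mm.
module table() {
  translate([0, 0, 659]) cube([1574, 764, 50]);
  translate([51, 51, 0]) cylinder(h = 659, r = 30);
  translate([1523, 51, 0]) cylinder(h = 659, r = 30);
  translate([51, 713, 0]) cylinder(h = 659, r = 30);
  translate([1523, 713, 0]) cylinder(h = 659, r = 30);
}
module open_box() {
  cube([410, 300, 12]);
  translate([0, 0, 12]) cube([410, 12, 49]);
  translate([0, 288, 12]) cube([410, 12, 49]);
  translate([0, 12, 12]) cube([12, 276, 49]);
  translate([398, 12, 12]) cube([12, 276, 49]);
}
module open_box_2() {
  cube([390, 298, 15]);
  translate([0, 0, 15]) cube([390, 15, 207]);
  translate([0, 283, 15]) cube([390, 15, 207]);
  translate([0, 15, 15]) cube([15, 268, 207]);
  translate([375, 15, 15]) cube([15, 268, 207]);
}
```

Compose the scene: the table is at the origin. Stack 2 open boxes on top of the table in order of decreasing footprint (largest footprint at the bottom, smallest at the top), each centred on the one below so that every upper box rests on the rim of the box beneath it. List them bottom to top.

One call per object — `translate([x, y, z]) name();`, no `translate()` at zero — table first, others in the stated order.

table();
translate([582, 232, 709]) open_box();
translate([592, 233, 770]) open_box_2();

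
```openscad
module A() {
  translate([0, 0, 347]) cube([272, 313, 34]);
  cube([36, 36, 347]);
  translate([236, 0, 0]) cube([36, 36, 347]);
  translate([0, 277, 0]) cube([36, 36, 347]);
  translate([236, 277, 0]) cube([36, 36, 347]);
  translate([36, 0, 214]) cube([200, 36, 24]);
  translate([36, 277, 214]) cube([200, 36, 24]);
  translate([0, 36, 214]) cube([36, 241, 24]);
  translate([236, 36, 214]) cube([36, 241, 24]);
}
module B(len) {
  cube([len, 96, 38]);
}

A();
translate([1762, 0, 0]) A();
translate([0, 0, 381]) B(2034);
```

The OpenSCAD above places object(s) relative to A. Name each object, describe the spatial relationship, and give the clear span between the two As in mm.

A is a stool. B is a beam. A beam spans the tops of two stools. The clear span between the two stools is 1490 mm.

Second stool starts at x = 1762; first ends at x = 272; clear span = 1762 − 272 = 1490 mm.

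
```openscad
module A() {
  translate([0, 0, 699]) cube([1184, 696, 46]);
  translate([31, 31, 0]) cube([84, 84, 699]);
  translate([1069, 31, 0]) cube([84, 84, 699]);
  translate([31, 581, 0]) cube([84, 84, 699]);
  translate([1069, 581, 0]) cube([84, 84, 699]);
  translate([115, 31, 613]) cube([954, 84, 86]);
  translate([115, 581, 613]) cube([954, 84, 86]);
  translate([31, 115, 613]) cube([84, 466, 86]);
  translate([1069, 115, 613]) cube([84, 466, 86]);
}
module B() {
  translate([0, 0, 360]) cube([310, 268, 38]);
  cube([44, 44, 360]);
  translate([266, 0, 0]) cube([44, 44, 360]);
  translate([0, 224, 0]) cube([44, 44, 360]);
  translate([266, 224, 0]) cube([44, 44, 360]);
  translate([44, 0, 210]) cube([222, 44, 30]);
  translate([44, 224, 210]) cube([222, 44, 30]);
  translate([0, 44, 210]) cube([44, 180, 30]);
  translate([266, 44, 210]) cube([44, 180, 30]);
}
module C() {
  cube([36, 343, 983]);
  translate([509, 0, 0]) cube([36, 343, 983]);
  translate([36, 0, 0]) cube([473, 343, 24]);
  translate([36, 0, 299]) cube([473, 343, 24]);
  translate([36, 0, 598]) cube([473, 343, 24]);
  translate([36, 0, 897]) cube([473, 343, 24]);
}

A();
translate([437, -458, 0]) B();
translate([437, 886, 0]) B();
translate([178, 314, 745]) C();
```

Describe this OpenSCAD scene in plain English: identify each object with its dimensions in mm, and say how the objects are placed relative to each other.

A is a rectangular dining table. The top is 1184×696×46 mm with its upper surface at z = 745 mm. It stands on four 84×84 mm square legs, each inset 31 mm from the nearest pair of top edges, running from the floor to the underside of the top. Four apron rails, 84 mm thick and 86 mm tall, run between adjacent legs with their top edges flush with the underside of the top and their outer faces flush with the legs' outer faces.

B is a four-legged stool. The seat is a 310×268×38 mm slab whose top surface is at z = 398 mm; four square legs, each 44×44 mm in cross-section, run from the floor (z = 0) to the underside of the seat, each flush with a corner of the seat. Four stretchers, 44 mm wide and 30 mm tall, connect adjacent legs with their undersides at z = 210 mm, each running between the inner faces of the legs it joins and aligned with the legs' outer faces on the other axis.

C is a bookshelf 545 mm wide overall, 343 mm deep and 983 mm tall. The two sides are 36 mm thick vertical panels. 4 horizontal shelves of 24 mm thickness span between the inner faces of the sides; the lowest shelf sits on the floor and shelves are stacked with a clear vertical gap of 275 mm between each pair.

Two stools sit around the table at the −y, +y sides. The bookshelf is on top of the table.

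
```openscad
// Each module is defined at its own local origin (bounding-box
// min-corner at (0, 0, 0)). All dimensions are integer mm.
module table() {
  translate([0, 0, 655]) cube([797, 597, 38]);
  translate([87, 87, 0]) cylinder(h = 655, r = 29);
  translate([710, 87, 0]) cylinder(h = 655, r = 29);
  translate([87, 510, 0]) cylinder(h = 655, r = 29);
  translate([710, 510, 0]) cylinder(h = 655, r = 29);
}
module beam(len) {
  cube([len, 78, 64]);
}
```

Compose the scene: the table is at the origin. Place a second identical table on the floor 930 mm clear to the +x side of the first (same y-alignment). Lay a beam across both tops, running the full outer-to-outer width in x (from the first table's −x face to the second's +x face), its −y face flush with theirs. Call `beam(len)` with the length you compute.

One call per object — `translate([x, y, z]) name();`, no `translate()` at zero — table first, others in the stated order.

table();
translate([1727, 0, 0]) table();
translate([0, 0, 693]) beam(2524);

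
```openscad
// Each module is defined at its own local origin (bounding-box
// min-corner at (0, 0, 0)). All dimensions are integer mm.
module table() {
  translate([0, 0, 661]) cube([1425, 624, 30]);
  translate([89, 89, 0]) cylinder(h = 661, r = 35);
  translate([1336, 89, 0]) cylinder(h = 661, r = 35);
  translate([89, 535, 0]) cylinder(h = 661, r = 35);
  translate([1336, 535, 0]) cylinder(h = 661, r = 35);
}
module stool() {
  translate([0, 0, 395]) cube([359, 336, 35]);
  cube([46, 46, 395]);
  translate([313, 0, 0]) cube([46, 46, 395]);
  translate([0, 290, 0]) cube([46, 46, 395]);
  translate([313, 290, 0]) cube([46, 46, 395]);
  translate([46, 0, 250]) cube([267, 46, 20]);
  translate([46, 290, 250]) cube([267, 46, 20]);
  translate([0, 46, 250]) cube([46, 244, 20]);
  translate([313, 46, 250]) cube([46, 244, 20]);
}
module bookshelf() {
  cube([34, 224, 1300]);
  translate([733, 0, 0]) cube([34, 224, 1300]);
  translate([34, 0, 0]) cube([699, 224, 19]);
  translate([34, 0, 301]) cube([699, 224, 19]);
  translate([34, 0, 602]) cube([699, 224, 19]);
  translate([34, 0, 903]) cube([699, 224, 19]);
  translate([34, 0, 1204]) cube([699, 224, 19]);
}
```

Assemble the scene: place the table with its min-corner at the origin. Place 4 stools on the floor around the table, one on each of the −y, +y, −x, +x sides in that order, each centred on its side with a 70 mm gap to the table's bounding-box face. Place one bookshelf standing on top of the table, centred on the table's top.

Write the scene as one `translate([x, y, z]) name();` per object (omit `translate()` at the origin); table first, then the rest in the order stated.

table();
translate([533, -406, 0]) stool();
translate([533, 694, 0]) stool();
translate([-429, 144, 0]) stool();
translate([1495, 144, 0]) stool();
translate([329, 200, 691]) bookshelf();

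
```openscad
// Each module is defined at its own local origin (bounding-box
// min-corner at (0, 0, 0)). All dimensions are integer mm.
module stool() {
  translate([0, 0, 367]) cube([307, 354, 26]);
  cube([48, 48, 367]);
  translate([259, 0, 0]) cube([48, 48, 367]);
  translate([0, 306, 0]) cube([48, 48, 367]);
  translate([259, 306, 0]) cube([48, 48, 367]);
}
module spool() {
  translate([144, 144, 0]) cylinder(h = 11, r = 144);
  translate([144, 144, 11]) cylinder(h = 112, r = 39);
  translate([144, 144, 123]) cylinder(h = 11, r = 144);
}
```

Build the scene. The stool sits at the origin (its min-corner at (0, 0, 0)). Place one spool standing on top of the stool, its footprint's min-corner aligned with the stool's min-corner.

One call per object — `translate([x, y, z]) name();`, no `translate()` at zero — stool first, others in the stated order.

stool();
translate([0, 0, 393]) spool();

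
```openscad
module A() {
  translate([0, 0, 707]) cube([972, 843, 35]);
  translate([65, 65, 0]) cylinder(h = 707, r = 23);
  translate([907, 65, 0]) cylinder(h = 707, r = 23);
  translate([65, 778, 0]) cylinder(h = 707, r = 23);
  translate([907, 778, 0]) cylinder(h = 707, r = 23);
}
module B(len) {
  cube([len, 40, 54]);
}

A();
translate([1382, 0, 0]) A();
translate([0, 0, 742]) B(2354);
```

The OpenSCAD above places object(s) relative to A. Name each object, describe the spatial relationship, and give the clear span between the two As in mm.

A is a table. B is a beam. A beam spans the tops of two tables. The clear span between the two tables is 410 mm.

Second table starts at x = 1382; first ends at x = 972; clear span = 1382 − 972 = 410 mm.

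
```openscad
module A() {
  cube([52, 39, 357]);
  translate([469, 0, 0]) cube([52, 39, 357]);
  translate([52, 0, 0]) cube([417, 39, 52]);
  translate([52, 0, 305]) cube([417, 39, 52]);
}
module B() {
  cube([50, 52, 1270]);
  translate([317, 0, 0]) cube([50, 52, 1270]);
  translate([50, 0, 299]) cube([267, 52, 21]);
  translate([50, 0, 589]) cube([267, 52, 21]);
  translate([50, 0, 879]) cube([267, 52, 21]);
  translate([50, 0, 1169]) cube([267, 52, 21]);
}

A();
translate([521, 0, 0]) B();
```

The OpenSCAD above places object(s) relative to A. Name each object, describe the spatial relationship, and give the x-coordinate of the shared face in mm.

A is a picture frame. B is a ladder. The ladder is against the picture frame's +x side, with their −y faces flush. The x-coordinate of the shared face is 521 mm.

The picture frame's +x face and the ladder's −x face are both at x = 521 mm.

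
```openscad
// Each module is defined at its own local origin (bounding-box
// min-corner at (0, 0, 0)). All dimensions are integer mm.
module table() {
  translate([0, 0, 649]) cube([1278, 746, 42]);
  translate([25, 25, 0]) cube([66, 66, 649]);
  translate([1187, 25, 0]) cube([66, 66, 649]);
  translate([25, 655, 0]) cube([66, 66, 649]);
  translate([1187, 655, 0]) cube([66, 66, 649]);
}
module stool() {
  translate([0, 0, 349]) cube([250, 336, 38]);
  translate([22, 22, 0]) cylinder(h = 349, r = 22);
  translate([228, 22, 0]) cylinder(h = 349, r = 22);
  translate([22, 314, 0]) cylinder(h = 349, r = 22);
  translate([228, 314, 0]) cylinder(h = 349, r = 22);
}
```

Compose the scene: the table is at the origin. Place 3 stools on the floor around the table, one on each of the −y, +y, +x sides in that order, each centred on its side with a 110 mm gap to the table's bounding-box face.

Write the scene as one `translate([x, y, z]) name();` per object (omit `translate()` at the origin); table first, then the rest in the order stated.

table();
translate([514, -446, 0]) stool();
translate([514, 856, 0]) stool();
translate([1388, 205, 0]) stool();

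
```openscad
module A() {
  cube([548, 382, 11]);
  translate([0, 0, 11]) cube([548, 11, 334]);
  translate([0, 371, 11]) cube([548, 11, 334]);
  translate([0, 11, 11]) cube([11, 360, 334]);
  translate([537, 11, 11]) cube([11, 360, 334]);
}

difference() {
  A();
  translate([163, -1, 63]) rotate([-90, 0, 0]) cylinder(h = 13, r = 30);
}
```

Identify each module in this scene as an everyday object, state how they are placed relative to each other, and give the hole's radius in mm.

A is an open box. The open box has a circular hole through its front wall. The hole's radius is 30 mm.

The subtracted cylinder has r = 30 mm.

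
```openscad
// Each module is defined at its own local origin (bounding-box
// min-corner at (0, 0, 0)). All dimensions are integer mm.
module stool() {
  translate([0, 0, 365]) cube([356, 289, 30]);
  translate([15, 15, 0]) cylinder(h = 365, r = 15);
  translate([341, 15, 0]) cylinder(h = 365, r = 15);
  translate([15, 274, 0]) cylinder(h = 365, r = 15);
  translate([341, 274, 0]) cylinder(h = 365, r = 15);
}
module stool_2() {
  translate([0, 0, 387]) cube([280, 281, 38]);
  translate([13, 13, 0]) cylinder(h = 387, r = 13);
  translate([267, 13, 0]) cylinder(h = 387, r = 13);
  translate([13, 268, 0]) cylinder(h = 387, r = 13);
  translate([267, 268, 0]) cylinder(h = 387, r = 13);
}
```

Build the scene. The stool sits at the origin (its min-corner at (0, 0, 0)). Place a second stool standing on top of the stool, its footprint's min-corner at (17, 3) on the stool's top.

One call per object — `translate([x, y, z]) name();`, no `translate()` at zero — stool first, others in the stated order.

stool();
translate([17, 3, 395]) stool_2();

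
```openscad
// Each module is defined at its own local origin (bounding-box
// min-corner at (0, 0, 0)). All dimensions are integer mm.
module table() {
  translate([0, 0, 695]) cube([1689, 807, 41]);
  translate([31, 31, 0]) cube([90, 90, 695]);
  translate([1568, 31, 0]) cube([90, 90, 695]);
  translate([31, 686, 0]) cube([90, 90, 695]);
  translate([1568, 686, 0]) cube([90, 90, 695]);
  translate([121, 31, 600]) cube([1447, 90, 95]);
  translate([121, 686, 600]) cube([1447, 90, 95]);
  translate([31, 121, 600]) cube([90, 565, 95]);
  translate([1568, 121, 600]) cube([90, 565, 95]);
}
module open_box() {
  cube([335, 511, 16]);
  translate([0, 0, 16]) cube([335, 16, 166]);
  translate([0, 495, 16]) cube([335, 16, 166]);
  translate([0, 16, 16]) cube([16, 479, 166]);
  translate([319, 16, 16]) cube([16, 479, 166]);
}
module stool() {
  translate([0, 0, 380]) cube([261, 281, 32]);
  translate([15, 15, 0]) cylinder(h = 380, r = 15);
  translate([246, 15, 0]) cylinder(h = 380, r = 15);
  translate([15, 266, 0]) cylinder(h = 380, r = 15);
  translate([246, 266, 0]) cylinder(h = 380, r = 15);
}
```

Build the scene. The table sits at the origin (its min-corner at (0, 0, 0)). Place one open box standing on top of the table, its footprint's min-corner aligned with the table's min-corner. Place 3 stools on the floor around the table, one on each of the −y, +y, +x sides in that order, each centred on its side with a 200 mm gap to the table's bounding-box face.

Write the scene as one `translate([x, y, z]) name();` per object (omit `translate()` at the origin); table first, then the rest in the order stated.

table();
translate([0, 0, 736]) open_box();
translate([714, -481, 0]) stool();
translate([714, 1007, 0]) stool();
translate([1889, 263, 0]) stool();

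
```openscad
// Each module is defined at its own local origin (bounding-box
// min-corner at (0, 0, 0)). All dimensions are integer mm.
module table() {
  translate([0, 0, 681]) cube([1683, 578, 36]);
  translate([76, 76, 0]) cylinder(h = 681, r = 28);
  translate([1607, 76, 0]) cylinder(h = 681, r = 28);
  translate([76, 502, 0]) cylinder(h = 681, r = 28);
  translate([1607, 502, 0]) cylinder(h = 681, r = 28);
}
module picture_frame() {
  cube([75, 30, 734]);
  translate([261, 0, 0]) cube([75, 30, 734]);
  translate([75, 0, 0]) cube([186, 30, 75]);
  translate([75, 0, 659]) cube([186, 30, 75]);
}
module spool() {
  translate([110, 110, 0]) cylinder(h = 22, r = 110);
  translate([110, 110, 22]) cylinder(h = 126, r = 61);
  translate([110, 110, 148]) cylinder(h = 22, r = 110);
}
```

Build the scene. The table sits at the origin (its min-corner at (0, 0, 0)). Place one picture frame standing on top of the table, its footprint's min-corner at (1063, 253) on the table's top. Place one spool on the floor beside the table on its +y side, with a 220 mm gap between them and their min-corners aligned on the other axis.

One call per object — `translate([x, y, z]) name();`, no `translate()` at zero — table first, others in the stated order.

table();
translate([1063, 253, 717]) picture_frame();
translate([0, 798, 0]) spool();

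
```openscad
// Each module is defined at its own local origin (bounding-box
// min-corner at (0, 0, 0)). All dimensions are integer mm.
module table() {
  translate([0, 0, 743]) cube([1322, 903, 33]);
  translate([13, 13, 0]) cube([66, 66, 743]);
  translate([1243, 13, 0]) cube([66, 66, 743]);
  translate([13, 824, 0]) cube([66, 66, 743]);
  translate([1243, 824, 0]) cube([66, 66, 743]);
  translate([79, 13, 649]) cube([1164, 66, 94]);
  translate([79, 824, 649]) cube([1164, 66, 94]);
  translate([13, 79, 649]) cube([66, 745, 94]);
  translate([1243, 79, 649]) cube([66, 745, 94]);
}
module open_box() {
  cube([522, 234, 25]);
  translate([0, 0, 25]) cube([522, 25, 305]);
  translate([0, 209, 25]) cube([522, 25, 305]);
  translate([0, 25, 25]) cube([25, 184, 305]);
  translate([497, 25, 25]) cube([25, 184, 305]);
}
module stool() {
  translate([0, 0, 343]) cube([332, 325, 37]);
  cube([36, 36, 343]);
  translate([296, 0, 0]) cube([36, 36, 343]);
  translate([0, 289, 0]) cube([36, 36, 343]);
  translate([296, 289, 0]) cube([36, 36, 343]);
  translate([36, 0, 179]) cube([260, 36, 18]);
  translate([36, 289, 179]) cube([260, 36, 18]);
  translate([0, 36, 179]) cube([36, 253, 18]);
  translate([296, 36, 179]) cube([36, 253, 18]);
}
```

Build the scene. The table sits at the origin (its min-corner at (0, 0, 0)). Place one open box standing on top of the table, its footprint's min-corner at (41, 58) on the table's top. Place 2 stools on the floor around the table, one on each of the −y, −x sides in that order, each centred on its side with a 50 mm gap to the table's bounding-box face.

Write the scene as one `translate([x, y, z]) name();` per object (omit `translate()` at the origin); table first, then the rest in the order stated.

table();
translate([41, 58, 776]) open_box();
translate([495, -375, 0]) stool();
translate([-382, 289, 0]) stool();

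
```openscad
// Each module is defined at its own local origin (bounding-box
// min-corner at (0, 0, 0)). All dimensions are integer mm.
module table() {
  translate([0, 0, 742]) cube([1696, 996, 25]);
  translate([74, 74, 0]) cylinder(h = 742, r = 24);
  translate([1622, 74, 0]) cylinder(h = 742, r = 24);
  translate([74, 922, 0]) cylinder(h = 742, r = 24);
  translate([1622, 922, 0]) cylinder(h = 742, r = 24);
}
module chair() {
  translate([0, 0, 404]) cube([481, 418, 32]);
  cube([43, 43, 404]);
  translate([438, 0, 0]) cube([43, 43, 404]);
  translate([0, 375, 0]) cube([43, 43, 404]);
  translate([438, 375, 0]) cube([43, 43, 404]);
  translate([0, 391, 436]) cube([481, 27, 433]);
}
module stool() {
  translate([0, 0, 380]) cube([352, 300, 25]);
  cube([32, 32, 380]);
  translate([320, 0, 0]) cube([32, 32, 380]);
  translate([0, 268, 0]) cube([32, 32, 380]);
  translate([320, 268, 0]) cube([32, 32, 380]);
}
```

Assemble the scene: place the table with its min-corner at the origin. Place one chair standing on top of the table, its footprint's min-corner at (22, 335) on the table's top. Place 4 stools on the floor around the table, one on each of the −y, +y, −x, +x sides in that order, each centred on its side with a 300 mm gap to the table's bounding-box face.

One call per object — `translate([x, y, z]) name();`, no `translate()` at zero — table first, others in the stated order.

table();
translate([22, 335, 767]) chair();
translate([672, -600, 0]) stool();
translate([672, 1296, 0]) stool();
translate([-652, 348, 0]) stool();
translate([1996, 348, 0]) stool();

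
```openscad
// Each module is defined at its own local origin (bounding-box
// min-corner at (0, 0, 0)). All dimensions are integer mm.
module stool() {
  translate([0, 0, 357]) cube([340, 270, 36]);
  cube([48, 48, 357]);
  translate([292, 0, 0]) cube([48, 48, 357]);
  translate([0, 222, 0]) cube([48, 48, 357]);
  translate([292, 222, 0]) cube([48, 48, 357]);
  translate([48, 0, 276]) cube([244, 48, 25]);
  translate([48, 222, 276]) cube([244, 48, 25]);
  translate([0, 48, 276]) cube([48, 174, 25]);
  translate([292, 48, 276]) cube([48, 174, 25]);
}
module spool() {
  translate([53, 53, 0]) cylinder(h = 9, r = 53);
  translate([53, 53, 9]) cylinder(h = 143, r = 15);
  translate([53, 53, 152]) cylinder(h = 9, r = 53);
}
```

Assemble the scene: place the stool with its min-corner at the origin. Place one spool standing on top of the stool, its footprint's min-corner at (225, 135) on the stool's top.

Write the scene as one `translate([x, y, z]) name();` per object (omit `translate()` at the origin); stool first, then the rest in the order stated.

stool();
translate([225, 135, 393]) spool();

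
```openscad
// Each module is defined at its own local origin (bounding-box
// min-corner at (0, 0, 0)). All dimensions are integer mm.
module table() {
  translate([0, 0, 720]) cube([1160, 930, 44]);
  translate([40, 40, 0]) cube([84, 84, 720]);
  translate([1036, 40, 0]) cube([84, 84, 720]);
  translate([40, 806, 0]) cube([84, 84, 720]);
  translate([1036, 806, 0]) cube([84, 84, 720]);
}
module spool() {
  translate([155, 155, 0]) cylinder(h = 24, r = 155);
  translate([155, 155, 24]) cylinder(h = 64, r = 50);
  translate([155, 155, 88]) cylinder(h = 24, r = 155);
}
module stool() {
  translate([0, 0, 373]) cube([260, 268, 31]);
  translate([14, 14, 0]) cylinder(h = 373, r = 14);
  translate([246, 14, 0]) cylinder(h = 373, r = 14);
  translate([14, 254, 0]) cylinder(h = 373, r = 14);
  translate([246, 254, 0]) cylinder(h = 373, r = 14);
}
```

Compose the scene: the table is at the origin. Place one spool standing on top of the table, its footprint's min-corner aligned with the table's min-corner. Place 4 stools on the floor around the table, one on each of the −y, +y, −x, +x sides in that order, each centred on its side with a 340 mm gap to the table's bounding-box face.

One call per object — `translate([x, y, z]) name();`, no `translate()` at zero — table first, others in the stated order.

table();
translate([0, 0, 764]) spool();
translate([450, -608, 0]) stool();
translate([450, 1270, 0]) stool();
translate([-600, 331, 0]) stool();
translate([1500, 331, 0]) stool();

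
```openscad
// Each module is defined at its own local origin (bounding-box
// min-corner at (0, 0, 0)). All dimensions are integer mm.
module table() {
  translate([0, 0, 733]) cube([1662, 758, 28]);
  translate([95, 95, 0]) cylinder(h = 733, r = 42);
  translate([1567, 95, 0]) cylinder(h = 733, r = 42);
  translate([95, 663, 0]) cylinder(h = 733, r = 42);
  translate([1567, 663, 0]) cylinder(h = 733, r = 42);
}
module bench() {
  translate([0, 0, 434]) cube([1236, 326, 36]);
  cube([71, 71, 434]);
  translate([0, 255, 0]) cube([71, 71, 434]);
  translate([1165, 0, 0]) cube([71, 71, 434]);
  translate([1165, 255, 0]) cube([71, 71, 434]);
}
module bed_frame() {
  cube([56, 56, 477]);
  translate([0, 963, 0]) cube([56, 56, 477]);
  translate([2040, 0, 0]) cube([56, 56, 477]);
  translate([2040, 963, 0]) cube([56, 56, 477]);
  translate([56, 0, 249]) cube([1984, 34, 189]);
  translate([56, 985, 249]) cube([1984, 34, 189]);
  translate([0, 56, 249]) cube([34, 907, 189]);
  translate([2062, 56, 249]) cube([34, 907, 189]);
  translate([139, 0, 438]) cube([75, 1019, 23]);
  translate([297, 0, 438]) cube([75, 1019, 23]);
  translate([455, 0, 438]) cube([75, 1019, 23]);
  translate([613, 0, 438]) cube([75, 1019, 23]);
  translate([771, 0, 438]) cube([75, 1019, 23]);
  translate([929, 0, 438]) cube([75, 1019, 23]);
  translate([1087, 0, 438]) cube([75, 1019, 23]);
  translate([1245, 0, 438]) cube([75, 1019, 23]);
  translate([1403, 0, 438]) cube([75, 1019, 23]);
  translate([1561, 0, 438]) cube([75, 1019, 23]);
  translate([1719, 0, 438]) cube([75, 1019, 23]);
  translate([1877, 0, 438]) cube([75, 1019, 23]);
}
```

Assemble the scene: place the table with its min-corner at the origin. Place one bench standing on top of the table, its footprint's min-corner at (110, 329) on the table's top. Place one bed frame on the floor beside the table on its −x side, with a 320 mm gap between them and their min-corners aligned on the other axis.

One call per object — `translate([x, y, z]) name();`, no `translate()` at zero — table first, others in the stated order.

table();
translate([110, 329, 761]) bench();
translate([-2416, 0, 0]) bed_frame();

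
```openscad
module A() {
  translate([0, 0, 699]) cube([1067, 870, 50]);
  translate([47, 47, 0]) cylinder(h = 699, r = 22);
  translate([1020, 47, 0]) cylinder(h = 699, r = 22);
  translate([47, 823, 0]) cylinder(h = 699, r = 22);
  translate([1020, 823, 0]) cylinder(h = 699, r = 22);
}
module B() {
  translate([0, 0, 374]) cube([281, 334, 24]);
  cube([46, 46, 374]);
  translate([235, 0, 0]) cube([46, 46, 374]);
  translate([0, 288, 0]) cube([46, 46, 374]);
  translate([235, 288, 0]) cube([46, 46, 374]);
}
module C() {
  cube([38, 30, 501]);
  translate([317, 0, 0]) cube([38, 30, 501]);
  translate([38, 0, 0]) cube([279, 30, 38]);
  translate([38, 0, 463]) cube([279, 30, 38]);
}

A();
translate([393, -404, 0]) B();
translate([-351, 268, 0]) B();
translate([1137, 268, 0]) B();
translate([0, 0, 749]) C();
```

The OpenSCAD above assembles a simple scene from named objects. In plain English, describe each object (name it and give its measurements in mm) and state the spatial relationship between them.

A is a table: top 1067 mm (x) × 870 mm (y), 50 mm thick, upper face at z = 749 mm, on four round legs of 44 mm diameter, each leg's bounding box inset 25 mm from the nearest pair of top edges, running from z = 0 to the bottom of the top.

B is a simple wooden stool: a rectangular seat 281 mm (x) by 334 mm (y), 24 mm thick, top face at z = 398 mm, on four square legs, each 46×46 mm in cross-section. The legs rest on z = 0, each flush with a corner of the seat.

C is a rectangular picture frame lying in the x–z plane (depth along y). The opening is 279 mm wide (x) by 425 mm tall (z), surrounded by a border 38 mm wide on all four sides. The frame is 30 mm deep and is made of two full-height vertical stiles with two horizontal rails fitted between them.

Three stools sit around the table at the −y, −x, +x sides. The picture frame is on top of the table.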